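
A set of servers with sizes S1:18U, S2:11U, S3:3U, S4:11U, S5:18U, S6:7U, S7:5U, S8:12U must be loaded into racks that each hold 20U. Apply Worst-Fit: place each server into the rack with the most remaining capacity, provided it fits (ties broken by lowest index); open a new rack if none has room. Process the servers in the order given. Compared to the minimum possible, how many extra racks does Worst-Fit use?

Worst-Fit: [18] [11,3,5] [11,7] [18] [12] → 5 racks.
Total size 85U; any packing needs at least ⌈85/20⌉ = 5 racks.
So 5 is already optimal.

0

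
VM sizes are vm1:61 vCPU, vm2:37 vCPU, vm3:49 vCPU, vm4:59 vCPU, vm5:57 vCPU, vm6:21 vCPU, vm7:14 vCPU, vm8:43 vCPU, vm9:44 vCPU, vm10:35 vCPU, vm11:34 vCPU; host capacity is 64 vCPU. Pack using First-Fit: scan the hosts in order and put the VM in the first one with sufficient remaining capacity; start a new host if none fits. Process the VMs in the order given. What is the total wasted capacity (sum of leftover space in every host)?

122

Put vm1 (61 vCPU) in host 1; 3 vCPU remain.
Put vm2 (37 vCPU) in host 2; 27 vCPU remain.
Put vm3 (49 vCPU) in host 3; 15 vCPU remain.
Put vm4 (59 vCPU) in host 4; 5 vCPU remain.
Put vm5 (57 vCPU) in host 5; 7 vCPU remain.
Put vm6 (21 vCPU) in host 2; 6 vCPU remain.
Put vm7 (14 vCPU) in host 3; 1 vCPU remain.
Put vm8 (43 vCPU) in host 6; 21 vCPU remain.
Put vm9 (44 vCPU) in host 7; 20 vCPU remain.
Put vm10 (35 vCPU) in host 8; 29 vCPU remain.
Put vm11 (34 vCPU) in host 9; 30 vCPU remain.
9 hosts × 64 vCPU = 576 vCPU; used 454 vCPU; unused 122 vCPU.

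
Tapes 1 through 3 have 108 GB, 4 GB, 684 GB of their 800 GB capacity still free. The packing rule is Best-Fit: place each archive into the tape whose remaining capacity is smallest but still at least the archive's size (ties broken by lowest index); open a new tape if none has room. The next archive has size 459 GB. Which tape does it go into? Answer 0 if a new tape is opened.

Tapes with room: tape 3 (684 GB).
Tightest fit is tape 3 with 684 GB free.

3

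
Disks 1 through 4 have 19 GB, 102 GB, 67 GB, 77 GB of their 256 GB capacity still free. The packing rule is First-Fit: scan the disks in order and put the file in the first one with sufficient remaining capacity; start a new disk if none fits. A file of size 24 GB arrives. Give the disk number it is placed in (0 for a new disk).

Disks with room: disk 2 (102 GB), disk 3 (67 GB), disk 4 (77 GB).
The first with room is disk 2.

2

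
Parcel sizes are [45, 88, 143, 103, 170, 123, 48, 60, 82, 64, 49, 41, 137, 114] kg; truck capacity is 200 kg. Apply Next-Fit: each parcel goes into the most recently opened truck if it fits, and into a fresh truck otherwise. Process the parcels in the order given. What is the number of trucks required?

9

Put 45 kg in truck 1; 155 kg remain.
Put 88 kg in truck 1; 67 kg remain.
Put 143 kg in truck 2; 57 kg remain.
Put 103 kg in truck 3; 97 kg remain.
Put 170 kg in truck 4; 30 kg remain.
Put 123 kg in truck 5; 77 kg remain.
Put 48 kg in truck 5; 29 kg remain.
Put 60 kg in truck 6; 140 kg remain.
Put 82 kg in truck 6; 58 kg remain.
Put 64 kg in truck 7; 136 kg remain.
Put 49 kg in truck 7; 87 kg remain.
Put 41 kg in truck 7; 46 kg remain.
Put 137 kg in truck 8; 63 kg remain.
Put 114 kg in truck 9; 86 kg remain.
Final trucks: [45,88] [143] [103] [170] [123,48] [60,82] [64,49,41] [137] [114].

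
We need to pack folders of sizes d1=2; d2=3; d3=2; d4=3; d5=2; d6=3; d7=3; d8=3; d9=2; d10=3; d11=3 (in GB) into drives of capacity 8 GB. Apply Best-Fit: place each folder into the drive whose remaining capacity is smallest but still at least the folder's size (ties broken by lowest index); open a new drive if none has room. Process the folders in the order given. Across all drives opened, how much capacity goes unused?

3

Put d1 (2 GB) in drive 1; 6 GB remain.
Put d2 (3 GB) in drive 1; 3 GB remain.
Put d3 (2 GB) in drive 1; 1 GB remain.
Put d4 (3 GB) in drive 2; 5 GB remain.
Put d5 (2 GB) in drive 2; 3 GB remain.
Put d6 (3 GB) in drive 2; 0 GB remain.
Put d7 (3 GB) in drive 3; 5 GB remain.
Put d8 (3 GB) in drive 3; 2 GB remain.
Put d9 (2 GB) in drive 3; 0 GB remain.
Put d10 (3 GB) in drive 4; 5 GB remain.
Put d11 (3 GB) in drive 4; 2 GB remain.
4 drives × 8 GB = 32 GB; used 29 GB; unused 3 GB.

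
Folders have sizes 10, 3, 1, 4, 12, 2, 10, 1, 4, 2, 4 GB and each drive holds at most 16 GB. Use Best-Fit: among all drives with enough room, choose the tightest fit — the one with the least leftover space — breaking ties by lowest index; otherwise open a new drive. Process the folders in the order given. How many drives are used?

4 drives

Put 10 GB in drive 1; 6 GB remain.
Put 3 GB in drive 1; 3 GB remain.
Put 1 GB in drive 1; 2 GB remain.
Put 4 GB in drive 2; 12 GB remain.
Put 12 GB in drive 2; 0 GB remain.
Put 2 GB in drive 1; 0 GB remain.
Put 10 GB in drive 3; 6 GB remain.
Put 1 GB in drive 3; 5 GB remain.
Put 4 GB in drive 3; 1 GB remain.
Put 2 GB in drive 4; 14 GB remain.
Put 4 GB in drive 4; 10 GB remain.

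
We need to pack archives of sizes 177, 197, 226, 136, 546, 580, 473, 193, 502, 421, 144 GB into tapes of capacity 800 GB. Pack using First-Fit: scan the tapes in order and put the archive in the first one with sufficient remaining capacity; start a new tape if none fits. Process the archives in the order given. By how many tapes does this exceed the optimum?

First-Fit: [177,197,226,136] [546,193] [580,144] [473] [502] [421] → 6 tapes.
Total size 3595 GB; any packing needs at least ⌈3595/800⌉ = 5 tapes.
An optimal packing achieves that bound: [580,197] [546,226] [502,193] [473,177,144] [421,136] → 5 tapes.
Excess: 6 − 5 = 1.

1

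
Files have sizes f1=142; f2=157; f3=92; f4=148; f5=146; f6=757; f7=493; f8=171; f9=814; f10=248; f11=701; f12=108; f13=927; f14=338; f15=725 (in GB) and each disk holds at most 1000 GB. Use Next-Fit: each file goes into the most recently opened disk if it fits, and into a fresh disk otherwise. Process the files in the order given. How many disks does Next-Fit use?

disk 1: place f1 (142 GB), 858 GB left
disk 1: place f2 (157 GB), 701 GB left
disk 1: place f3 (92 GB), 609 GB left
disk 1: place f4 (148 GB), 461 GB left
disk 1: place f5 (146 GB), 315 GB left
disk 2: place f6 (757 GB), 243 GB left
disk 3: place f7 (493 GB), 507 GB left
disk 3: place f8 (171 GB), 336 GB left
disk 4: place f9 (814 GB), 186 GB left
disk 5: place f10 (248 GB), 752 GB left
disk 5: place f11 (701 GB), 51 GB left
disk 6: place f12 (108 GB), 892 GB left
disk 7: place f13 (927 GB), 73 GB left
disk 8: place f14 (338 GB), 662 GB left
disk 9: place f15 (725 GB), 275 GB left
Final disks: [142,157,92,148,146] [757] [493,171] [814] [248,701] [108] [927] [338] [725].

9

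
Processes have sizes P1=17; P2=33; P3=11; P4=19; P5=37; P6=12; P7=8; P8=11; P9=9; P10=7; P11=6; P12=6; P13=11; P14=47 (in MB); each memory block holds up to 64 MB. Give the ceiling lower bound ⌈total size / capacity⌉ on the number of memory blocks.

Total size = 17 + 33 + 11 + 19 + 37 + 12 + 8 + 11 + 9 + 7 + 6 + 6 + 11 + 47 = 234 MB.
⌈234 / 64⌉ = 4.

4 memory blocks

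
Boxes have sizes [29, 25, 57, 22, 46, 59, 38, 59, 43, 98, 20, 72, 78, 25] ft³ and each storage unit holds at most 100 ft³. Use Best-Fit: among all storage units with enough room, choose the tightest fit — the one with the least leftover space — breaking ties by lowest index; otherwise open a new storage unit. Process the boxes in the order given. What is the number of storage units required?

8

Put 29 ft³ in storage unit 1; 71 ft³ remain.
Put 25 ft³ in storage unit 1; 46 ft³ remain.
Put 57 ft³ in storage unit 2; 43 ft³ remain.
Put 22 ft³ in storage unit 2; 21 ft³ remain.
Put 46 ft³ in storage unit 1; 0 ft³ remain.
Put 59 ft³ in storage unit 3; 41 ft³ remain.
Put 38 ft³ in storage unit 3; 3 ft³ remain.
Put 59 ft³ in storage unit 4; 41 ft³ remain.
Put 43 ft³ in storage unit 5; 57 ft³ remain.
Put 98 ft³ in storage unit 6; 2 ft³ remain.
Put 20 ft³ in storage unit 2; 1 ft³ remain.
Put 72 ft³ in storage unit 7; 28 ft³ remain.
Put 78 ft³ in storage unit 8; 22 ft³ remain.
Put 25 ft³ in storage unit 7; 3 ft³ remain.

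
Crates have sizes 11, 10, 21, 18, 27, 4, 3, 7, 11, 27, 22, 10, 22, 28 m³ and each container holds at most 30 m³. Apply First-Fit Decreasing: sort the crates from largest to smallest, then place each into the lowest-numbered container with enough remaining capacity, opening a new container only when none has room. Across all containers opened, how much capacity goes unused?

Sorted descending: 28, 27, 27, 22, 22, 21, 18, 11, 11, 10, 10, 7, 4, 3.
container 1: place 28 m³, 2 m³ left
container 2: place 27 m³, 3 m³ left
container 3: place 27 m³, 3 m³ left
container 4: place 22 m³, 8 m³ left
container 5: place 22 m³, 8 m³ left
container 6: place 21 m³, 9 m³ left
container 7: place 18 m³, 12 m³ left
container 7: place 11 m³, 1 m³ left
container 8: place 11 m³, 19 m³ left
container 8: place 10 m³, 9 m³ left
container 9: place 10 m³, 20 m³ left
container 4: place 7 m³, 1 m³ left
container 5: place 4 m³, 4 m³ left
container 2: place 3 m³, 0 m³ left
9 containers × 30 m³ = 270 m³; used 221 m³; unused 49 m³.

49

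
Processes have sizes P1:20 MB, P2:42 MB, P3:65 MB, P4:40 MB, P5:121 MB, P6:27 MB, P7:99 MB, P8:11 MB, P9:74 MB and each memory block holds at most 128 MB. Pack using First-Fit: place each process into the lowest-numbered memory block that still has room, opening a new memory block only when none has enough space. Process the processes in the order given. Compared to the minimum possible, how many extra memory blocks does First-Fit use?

1

First-Fit: [20,42,65] [40,27,11] [121] [99] [74] → 5 memory blocks.
Total size 499 MB; any packing needs at least ⌈499/128⌉ = 4 memory blocks.
An optimal packing achieves that bound: [121] [99,27] [74,42,11] [65,40,20] → 4 memory blocks.
Excess: 5 − 4 = 1.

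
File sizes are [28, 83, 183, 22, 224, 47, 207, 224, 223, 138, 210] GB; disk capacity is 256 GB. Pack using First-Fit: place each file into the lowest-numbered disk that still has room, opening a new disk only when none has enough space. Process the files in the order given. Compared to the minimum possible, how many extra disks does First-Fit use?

First-Fit: [28,83,22,47] [183] [224] [207] [224] [223] [138] [210] → 8 disks.
Total size 1589 GB; any packing needs at least ⌈1589/256⌉ = 7 disks.
An optimal packing achieves that bound: [224,28] [224,22] [223] [210] [207,47] [183] [138,83] → 7 disks.
Excess: 8 − 7 = 1.

1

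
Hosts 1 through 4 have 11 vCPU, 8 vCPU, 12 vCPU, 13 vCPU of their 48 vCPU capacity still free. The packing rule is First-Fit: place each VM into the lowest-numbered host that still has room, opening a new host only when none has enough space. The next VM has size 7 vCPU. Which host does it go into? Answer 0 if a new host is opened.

Hosts with room: host 1 (11 vCPU), host 2 (8 vCPU), host 3 (12 vCPU), host 4 (13 vCPU).
The first with room is host 1.

1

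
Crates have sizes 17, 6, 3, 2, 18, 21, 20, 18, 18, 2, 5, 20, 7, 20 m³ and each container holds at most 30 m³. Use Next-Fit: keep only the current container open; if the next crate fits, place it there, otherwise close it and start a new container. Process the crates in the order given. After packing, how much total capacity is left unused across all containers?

17 m³ → container 1 (remaining 13 m³)
6 m³ → container 1 (remaining 7 m³)
3 m³ → container 1 (remaining 4 m³)
2 m³ → container 1 (remaining 2 m³)
18 m³ → container 2 (remaining 12 m³)
21 m³ → container 3 (remaining 9 m³)
20 m³ → container 4 (remaining 10 m³)
18 m³ → container 5 (remaining 12 m³)
18 m³ → container 6 (remaining 12 m³)
2 m³ → container 6 (remaining 10 m³)
5 m³ → container 6 (remaining 5 m³)
20 m³ → container 7 (remaining 10 m³)
7 m³ → container 7 (remaining 3 m³)
20 m³ → container 8 (remaining 10 m³)
8 containers × 30 m³ = 240 m³; used 177 m³; unused 63 m³.

63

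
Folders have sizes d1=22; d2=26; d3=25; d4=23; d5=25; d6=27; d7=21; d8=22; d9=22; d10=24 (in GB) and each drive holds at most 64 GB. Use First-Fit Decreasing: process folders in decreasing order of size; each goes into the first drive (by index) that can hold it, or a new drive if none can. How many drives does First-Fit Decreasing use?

Sorted descending: 27, 26, 25, 25, 24, 23, 22, 22, 22, 21.
drive 1: place 27 GB, 37 GB left
drive 1: place 26 GB, 11 GB left
drive 2: place 25 GB, 39 GB left
drive 2: place 25 GB, 14 GB left
drive 3: place 24 GB, 40 GB left
drive 3: place 23 GB, 17 GB left
drive 4: place 22 GB, 42 GB left
drive 4: place 22 GB, 20 GB left
drive 5: place 22 GB, 42 GB left
drive 5: place 21 GB, 21 GB left
Final drives: [27,26] [25,25] [24,23] [22,22] [22,21].

5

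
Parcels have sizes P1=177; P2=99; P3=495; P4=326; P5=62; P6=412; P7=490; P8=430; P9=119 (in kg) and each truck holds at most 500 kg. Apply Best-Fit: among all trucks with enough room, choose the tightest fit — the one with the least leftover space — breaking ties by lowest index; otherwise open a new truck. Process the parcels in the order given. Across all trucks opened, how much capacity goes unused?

390

P1 (177 kg) → truck 1 (remaining 323 kg)
P2 (99 kg) → truck 1 (remaining 224 kg)
P3 (495 kg) → truck 2 (remaining 5 kg)
P4 (326 kg) → truck 3 (remaining 174 kg)
P5 (62 kg) → truck 3 (remaining 112 kg)
P6 (412 kg) → truck 4 (remaining 88 kg)
P7 (490 kg) → truck 5 (remaining 10 kg)
P8 (430 kg) → truck 6 (remaining 70 kg)
P9 (119 kg) → truck 1 (remaining 105 kg)
6 trucks × 500 kg = 3000 kg; used 2610 kg; unused 390 kg.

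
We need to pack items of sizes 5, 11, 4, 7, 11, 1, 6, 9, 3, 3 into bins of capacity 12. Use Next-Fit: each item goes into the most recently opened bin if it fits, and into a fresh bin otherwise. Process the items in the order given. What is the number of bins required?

5 → bin 1 (remaining 7)
11 → bin 2 (remaining 1)
4 → bin 3 (remaining 8)
7 → bin 3 (remaining 1)
11 → bin 4 (remaining 1)
1 → bin 4 (remaining 0)
6 → bin 5 (remaining 6)
9 → bin 6 (remaining 3)
3 → bin 6 (remaining 0)
3 → bin 7 (remaining 9)

7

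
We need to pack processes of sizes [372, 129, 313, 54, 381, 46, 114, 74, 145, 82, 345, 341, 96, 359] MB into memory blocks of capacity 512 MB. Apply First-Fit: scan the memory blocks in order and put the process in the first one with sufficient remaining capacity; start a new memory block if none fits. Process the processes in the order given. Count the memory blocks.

372 MB → memory block 1 (remaining 140 MB)
129 MB → memory block 1 (remaining 11 MB)
313 MB → memory block 2 (remaining 199 MB)
54 MB → memory block 2 (remaining 145 MB)
381 MB → memory block 3 (remaining 131 MB)
46 MB → memory block 2 (remaining 99 MB)
114 MB → memory block 3 (remaining 17 MB)
74 MB → memory block 2 (remaining 25 MB)
145 MB → memory block 4 (remaining 367 MB)
82 MB → memory block 4 (remaining 285 MB)
345 MB → memory block 5 (remaining 167 MB)
341 MB → memory block 6 (remaining 171 MB)
96 MB → memory block 4 (remaining 189 MB)
359 MB → memory block 7 (remaining 153 MB)
Final memory blocks: [372,129] [313,54,46,74] [381,114] [145,82,96] [345] [341] [359].

7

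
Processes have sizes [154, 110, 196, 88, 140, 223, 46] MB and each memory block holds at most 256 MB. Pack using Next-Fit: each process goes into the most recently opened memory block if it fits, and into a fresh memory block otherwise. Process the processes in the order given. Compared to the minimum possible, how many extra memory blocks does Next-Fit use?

2

Next-Fit: [154] [110] [196] [88,140] [223] [46] → 6 memory blocks.
Total size 957 MB; any packing needs at least ⌈957/256⌉ = 4 memory blocks.
An optimal packing achieves that bound: [223] [196,46] [154,88] [140,110] → 4 memory blocks.
Excess: 6 − 4 = 2.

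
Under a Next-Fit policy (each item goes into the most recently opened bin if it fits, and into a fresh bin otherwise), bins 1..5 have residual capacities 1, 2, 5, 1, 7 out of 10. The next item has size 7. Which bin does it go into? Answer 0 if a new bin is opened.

Next-Fit only looks at bin 5, which has 7 free.
7 fits there.

5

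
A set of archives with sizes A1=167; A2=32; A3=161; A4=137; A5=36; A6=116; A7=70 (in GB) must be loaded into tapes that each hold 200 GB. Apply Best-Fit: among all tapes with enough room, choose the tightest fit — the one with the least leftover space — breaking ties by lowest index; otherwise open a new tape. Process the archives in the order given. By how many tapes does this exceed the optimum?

0

Best-Fit: [167,32] [161,36] [137] [116,70] → 4 tapes.
Total size 719 GB; any packing needs at least ⌈719/200⌉ = 4 tapes.
So 4 is already optimal.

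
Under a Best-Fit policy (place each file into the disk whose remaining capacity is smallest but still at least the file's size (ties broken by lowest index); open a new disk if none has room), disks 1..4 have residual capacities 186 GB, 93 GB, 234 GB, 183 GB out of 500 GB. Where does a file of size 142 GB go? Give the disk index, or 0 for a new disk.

4

Disks with room: disk 1 (186 GB), disk 3 (234 GB), disk 4 (183 GB).
Tightest fit is disk 4 with 183 GB free.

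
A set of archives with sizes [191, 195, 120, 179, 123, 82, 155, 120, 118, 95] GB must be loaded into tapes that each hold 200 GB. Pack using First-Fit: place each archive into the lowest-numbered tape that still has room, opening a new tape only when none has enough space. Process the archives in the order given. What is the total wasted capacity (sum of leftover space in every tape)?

tape 1: place 191 GB, 9 GB left
tape 2: place 195 GB, 5 GB left
tape 3: place 120 GB, 80 GB left
tape 4: place 179 GB, 21 GB left
tape 5: place 123 GB, 77 GB left
tape 6: place 82 GB, 118 GB left
tape 7: place 155 GB, 45 GB left
tape 8: place 120 GB, 80 GB left
tape 6: place 118 GB, 0 GB left
tape 9: place 95 GB, 105 GB left
9 tapes × 200 GB = 1800 GB; used 1378 GB; unused 422 GB.

422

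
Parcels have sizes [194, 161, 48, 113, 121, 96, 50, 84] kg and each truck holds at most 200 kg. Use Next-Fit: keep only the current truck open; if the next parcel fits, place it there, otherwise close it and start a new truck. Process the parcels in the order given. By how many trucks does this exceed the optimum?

1

Next-Fit: [194] [161] [48,113] [121] [96,50] [84] → 6 trucks.
Total size 867 kg; any packing needs at least ⌈867/200⌉ = 5 trucks.
An optimal packing achieves that bound: [194] [161] [121,50] [113,84] [96,48] → 5 trucks.
Excess: 6 − 5 = 1.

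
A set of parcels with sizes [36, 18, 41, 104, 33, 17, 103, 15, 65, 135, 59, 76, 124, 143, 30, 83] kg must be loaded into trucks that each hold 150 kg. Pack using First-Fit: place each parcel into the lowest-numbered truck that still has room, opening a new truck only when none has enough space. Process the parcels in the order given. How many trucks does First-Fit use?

truck 1: place 36 kg, 114 kg left
truck 1: place 18 kg, 96 kg left
truck 1: place 41 kg, 55 kg left
truck 2: place 104 kg, 46 kg left
truck 1: place 33 kg, 22 kg left
truck 1: place 17 kg, 5 kg left
truck 3: place 103 kg, 47 kg left
truck 2: place 15 kg, 31 kg left
truck 4: place 65 kg, 85 kg left
truck 5: place 135 kg, 15 kg left
truck 4: place 59 kg, 26 kg left
truck 6: place 76 kg, 74 kg left
truck 7: place 124 kg, 26 kg left
truck 8: place 143 kg, 7 kg left
truck 2: place 30 kg, 1 kg left
truck 9: place 83 kg, 67 kg left

9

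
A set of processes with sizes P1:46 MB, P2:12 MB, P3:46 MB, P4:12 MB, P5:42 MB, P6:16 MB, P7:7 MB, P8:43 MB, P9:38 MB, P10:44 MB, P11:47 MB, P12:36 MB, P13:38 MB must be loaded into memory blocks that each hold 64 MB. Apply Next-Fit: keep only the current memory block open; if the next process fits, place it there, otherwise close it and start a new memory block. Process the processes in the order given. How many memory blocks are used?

memory block 1: place P1 (46 MB), 18 MB left
memory block 1: place P2 (12 MB), 6 MB left
memory block 2: place P3 (46 MB), 18 MB left
memory block 2: place P4 (12 MB), 6 MB left
memory block 3: place P5 (42 MB), 22 MB left
memory block 3: place P6 (16 MB), 6 MB left
memory block 4: place P7 (7 MB), 57 MB left
memory block 4: place P8 (43 MB), 14 MB left
memory block 5: place P9 (38 MB), 26 MB left
memory block 6: place P10 (44 MB), 20 MB left
memory block 7: place P11 (47 MB), 17 MB left
memory block 8: place P12 (36 MB), 28 MB left
memory block 9: place P13 (38 MB), 26 MB left
Final memory blocks: [46,12] [46,12] [42,16] [7,43] [38] [44] [47] [36] [38].

9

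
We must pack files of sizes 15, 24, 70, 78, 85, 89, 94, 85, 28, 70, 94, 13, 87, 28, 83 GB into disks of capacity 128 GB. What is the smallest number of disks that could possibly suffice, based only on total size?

Total size = 15 + 24 + 70 + 78 + 85 + 89 + 94 + 85 + 28 + 70 + 94 + 13 + 87 + 28 + 83 = 943 GB.
⌈943 / 128⌉ = 8.

8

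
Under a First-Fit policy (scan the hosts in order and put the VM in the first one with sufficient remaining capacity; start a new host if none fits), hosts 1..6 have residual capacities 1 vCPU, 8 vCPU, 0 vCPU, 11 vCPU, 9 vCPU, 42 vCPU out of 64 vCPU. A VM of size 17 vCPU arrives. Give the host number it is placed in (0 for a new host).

6

Hosts with room: host 6 (42 vCPU).
The first with room is host 6.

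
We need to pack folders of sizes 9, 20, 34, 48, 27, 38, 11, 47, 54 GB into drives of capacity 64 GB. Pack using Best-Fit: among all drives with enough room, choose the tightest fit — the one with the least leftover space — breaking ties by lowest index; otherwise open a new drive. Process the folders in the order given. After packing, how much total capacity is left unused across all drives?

9 GB → drive 1 (remaining 55 GB)
20 GB → drive 1 (remaining 35 GB)
34 GB → drive 1 (remaining 1 GB)
48 GB → drive 2 (remaining 16 GB)
27 GB → drive 3 (remaining 37 GB)
38 GB → drive 4 (remaining 26 GB)
11 GB → drive 2 (remaining 5 GB)
47 GB → drive 5 (remaining 17 GB)
54 GB → drive 6 (remaining 10 GB)
6 drives × 64 GB = 384 GB; used 288 GB; unused 96 GB.

96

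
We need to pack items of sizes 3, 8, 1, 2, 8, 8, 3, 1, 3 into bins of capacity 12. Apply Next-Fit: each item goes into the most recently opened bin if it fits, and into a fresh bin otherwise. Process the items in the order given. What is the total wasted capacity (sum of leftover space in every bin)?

11

Put 3 in bin 1; 9 remain.
Put 8 in bin 1; 1 remain.
Put 1 in bin 1; 0 remain.
Put 2 in bin 2; 10 remain.
Put 8 in bin 2; 2 remain.
Put 8 in bin 3; 4 remain.
Put 3 in bin 3; 1 remain.
Put 1 in bin 3; 0 remain.
Put 3 in bin 4; 9 remain.
4 bins × 12 = 48; used 37; unused 11.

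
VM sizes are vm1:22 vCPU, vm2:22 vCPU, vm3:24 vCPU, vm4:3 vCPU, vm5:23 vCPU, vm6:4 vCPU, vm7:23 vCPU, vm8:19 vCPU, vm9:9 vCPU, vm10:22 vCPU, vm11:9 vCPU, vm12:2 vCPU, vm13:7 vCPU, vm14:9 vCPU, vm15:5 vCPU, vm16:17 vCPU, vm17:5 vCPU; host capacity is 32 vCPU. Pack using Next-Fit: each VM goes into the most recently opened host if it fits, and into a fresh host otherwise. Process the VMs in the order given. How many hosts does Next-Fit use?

9 hosts

host 1: place vm1 (22 vCPU), 10 vCPU left
host 2: place vm2 (22 vCPU), 10 vCPU left
host 3: place vm3 (24 vCPU), 8 vCPU left
host 3: place vm4 (3 vCPU), 5 vCPU left
host 4: place vm5 (23 vCPU), 9 vCPU left
host 4: place vm6 (4 vCPU), 5 vCPU left
host 5: place vm7 (23 vCPU), 9 vCPU left
host 6: place vm8 (19 vCPU), 13 vCPU left
host 6: place vm9 (9 vCPU), 4 vCPU left
host 7: place vm10 (22 vCPU), 10 vCPU left
host 7: place vm11 (9 vCPU), 1 vCPU left
host 8: place vm12 (2 vCPU), 30 vCPU left
host 8: place vm13 (7 vCPU), 23 vCPU left
host 8: place vm14 (9 vCPU), 14 vCPU left
host 8: place vm15 (5 vCPU), 9 vCPU left
host 9: place vm16 (17 vCPU), 15 vCPU left
host 9: place vm17 (5 vCPU), 10 vCPU left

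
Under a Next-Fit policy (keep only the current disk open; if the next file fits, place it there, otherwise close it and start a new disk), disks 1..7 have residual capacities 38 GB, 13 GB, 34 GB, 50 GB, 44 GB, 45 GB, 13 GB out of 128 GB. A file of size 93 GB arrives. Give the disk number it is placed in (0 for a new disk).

Next-Fit only looks at disk 7, which has 13 GB free.
93 GB does not fit, so a new disk is opened.

0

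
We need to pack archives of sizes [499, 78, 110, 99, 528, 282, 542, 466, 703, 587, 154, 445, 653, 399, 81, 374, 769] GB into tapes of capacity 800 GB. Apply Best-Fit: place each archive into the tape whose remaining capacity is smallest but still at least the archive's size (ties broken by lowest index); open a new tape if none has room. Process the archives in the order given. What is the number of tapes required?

10

499 GB → tape 1 (remaining 301 GB)
78 GB → tape 1 (remaining 223 GB)
110 GB → tape 1 (remaining 113 GB)
99 GB → tape 1 (remaining 14 GB)
528 GB → tape 2 (remaining 272 GB)
282 GB → tape 3 (remaining 518 GB)
542 GB → tape 4 (remaining 258 GB)
466 GB → tape 3 (remaining 52 GB)
703 GB → tape 5 (remaining 97 GB)
587 GB → tape 6 (remaining 213 GB)
154 GB → tape 6 (remaining 59 GB)
445 GB → tape 7 (remaining 355 GB)
653 GB → tape 8 (remaining 147 GB)
399 GB → tape 9 (remaining 401 GB)
81 GB → tape 5 (remaining 16 GB)
374 GB → tape 9 (remaining 27 GB)
769 GB → tape 10 (remaining 31 GB)
Final tapes: [499,78,110,99] [528] [282,466] [542] [703,81] [587,154] [445] [653] [399,374] [769].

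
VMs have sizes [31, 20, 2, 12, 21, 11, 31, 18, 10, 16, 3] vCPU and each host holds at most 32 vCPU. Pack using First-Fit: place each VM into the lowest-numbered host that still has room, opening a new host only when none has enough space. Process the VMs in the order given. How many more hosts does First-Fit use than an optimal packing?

1

First-Fit: [31] [20,2,10] [12,11,3] [21] [31] [18] [16] → 7 hosts.
Total size 175 vCPU; any packing needs at least ⌈175/32⌉ = 6 hosts.
An optimal packing achieves that bound: [31] [31] [21,11] [20,12] [18,10,3] [16,2] → 6 hosts.
Excess: 7 − 6 = 1.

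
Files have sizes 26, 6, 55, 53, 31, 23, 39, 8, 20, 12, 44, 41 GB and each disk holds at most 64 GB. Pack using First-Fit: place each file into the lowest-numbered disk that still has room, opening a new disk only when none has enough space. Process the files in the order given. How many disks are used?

7 disks

disk 1: place 26 GB, 38 GB left
disk 1: place 6 GB, 32 GB left
disk 2: place 55 GB, 9 GB left
disk 3: place 53 GB, 11 GB left
disk 1: place 31 GB, 1 GB left
disk 4: place 23 GB, 41 GB left
disk 4: place 39 GB, 2 GB left
disk 2: place 8 GB, 1 GB left
disk 5: place 20 GB, 44 GB left
disk 5: place 12 GB, 32 GB left
disk 6: place 44 GB, 20 GB left
disk 7: place 41 GB, 23 GB left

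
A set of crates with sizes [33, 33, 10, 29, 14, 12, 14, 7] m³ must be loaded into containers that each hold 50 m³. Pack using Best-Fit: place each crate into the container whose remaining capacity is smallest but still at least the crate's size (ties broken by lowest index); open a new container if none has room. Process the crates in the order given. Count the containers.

container 1: place 33 m³, 17 m³ left
container 2: place 33 m³, 17 m³ left
container 1: place 10 m³, 7 m³ left
container 3: place 29 m³, 21 m³ left
container 2: place 14 m³, 3 m³ left
container 3: place 12 m³, 9 m³ left
container 4: place 14 m³, 36 m³ left
container 1: place 7 m³, 0 m³ left

4 containers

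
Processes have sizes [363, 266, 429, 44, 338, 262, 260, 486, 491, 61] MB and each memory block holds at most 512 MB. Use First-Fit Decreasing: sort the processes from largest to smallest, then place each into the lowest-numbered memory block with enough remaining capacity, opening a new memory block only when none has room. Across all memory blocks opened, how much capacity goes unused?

1096

Sorted descending: 491, 486, 429, 363, 338, 266, 262, 260, 61, 44.
491 MB → memory block 1 (remaining 21 MB)
486 MB → memory block 2 (remaining 26 MB)
429 MB → memory block 3 (remaining 83 MB)
363 MB → memory block 4 (remaining 149 MB)
338 MB → memory block 5 (remaining 174 MB)
266 MB → memory block 6 (remaining 246 MB)
262 MB → memory block 7 (remaining 250 MB)
260 MB → memory block 8 (remaining 252 MB)
61 MB → memory block 3 (remaining 22 MB)
44 MB → memory block 4 (remaining 105 MB)
8 memory blocks × 512 MB = 4096 MB; used 3000 MB; unused 1096 MB.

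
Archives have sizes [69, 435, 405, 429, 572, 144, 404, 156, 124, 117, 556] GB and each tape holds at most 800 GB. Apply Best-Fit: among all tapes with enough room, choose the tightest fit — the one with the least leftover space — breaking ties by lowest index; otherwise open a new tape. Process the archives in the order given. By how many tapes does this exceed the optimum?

Best-Fit: [69,435,156,124] [405] [429,117] [572,144] [404] [556] → 6 tapes.
6 archives exceed 400 GB (half the capacity), and no two of those can share a tape, so at least 6 tapes are needed.
So 6 is already optimal.

0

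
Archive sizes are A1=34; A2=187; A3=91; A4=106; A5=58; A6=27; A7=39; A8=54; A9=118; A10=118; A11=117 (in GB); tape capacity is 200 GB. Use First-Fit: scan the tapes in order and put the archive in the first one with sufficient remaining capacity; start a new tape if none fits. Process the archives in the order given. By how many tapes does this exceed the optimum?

First-Fit: [34,91,58] [187] [106,27,39] [54,118] [118] [117] → 6 tapes.
Total size 949 GB; any packing needs at least ⌈949/200⌉ = 5 tapes.
An optimal packing achieves that bound: [187] [118,58] [118,54,27] [117,39,34] [106,91] → 5 tapes.
Excess: 6 − 5 = 1.

1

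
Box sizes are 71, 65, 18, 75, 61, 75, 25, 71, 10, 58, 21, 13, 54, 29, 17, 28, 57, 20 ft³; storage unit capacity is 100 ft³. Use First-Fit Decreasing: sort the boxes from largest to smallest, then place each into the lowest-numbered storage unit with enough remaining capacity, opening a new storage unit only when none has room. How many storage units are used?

Sorted descending: 75, 75, 71, 71, 65, 61, 58, 57, 54, 29, 28, 25, 21, 20, 18, 17, 13, 10.
Put 75 ft³ in storage unit 1; 25 ft³ remain.
Put 75 ft³ in storage unit 2; 25 ft³ remain.
Put 71 ft³ in storage unit 3; 29 ft³ remain.
Put 71 ft³ in storage unit 4; 29 ft³ remain.
Put 65 ft³ in storage unit 5; 35 ft³ remain.
Put 61 ft³ in storage unit 6; 39 ft³ remain.
Put 58 ft³ in storage unit 7; 42 ft³ remain.
Put 57 ft³ in storage unit 8; 43 ft³ remain.
Put 54 ft³ in storage unit 9; 46 ft³ remain.
Put 29 ft³ in storage unit 3; 0 ft³ remain.
Put 28 ft³ in storage unit 4; 1 ft³ remain.
Put 25 ft³ in storage unit 1; 0 ft³ remain.
Put 21 ft³ in storage unit 2; 4 ft³ remain.
Put 20 ft³ in storage unit 5; 15 ft³ remain.
Put 18 ft³ in storage unit 6; 21 ft³ remain.
Put 17 ft³ in storage unit 6; 4 ft³ remain.
Put 13 ft³ in storage unit 5; 2 ft³ remain.
Put 10 ft³ in storage unit 7; 32 ft³ remain.
Final storage units: [75,25] [75,21] [71,29] [71,28] [65,20,13] [61,18,17] [58,10] [57] [54].

9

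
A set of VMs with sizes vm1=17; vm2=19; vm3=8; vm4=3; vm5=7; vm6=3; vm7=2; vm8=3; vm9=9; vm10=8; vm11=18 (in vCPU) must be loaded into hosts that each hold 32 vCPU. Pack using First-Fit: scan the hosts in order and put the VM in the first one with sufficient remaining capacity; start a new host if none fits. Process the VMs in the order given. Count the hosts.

4

host 1: place vm1 (17 vCPU), 15 vCPU left
host 2: place vm2 (19 vCPU), 13 vCPU left
host 1: place vm3 (8 vCPU), 7 vCPU left
host 1: place vm4 (3 vCPU), 4 vCPU left
host 2: place vm5 (7 vCPU), 6 vCPU left
host 1: place vm6 (3 vCPU), 1 vCPU left
host 2: place vm7 (2 vCPU), 4 vCPU left
host 2: place vm8 (3 vCPU), 1 vCPU left
host 3: place vm9 (9 vCPU), 23 vCPU left
host 3: place vm10 (8 vCPU), 15 vCPU left
host 4: place vm11 (18 vCPU), 14 vCPU left
Final hosts: [17,8,3,3] [19,7,2,3] [9,8] [18].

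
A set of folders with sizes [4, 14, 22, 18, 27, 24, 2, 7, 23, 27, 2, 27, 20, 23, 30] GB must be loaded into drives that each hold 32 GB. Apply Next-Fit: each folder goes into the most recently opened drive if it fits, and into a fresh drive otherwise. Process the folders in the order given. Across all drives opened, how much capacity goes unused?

82

Put 4 GB in drive 1; 28 GB remain.
Put 14 GB in drive 1; 14 GB remain.
Put 22 GB in drive 2; 10 GB remain.
Put 18 GB in drive 3; 14 GB remain.
Put 27 GB in drive 4; 5 GB remain.
Put 24 GB in drive 5; 8 GB remain.
Put 2 GB in drive 5; 6 GB remain.
Put 7 GB in drive 6; 25 GB remain.
Put 23 GB in drive 6; 2 GB remain.
Put 27 GB in drive 7; 5 GB remain.
Put 2 GB in drive 7; 3 GB remain.
Put 27 GB in drive 8; 5 GB remain.
Put 20 GB in drive 9; 12 GB remain.
Put 23 GB in drive 10; 9 GB remain.
Put 30 GB in drive 11; 2 GB remain.
11 drives × 32 GB = 352 GB; used 270 GB; unused 82 GB.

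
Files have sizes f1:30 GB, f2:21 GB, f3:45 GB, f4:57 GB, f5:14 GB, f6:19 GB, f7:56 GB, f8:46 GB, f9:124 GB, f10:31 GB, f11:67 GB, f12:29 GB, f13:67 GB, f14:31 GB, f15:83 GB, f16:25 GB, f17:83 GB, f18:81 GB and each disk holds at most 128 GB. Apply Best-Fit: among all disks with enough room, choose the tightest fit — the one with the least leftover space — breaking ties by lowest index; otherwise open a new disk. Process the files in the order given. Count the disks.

Put f1 (30 GB) in disk 1; 98 GB remain.
Put f2 (21 GB) in disk 1; 77 GB remain.
Put f3 (45 GB) in disk 1; 32 GB remain.
Put f4 (57 GB) in disk 2; 71 GB remain.
Put f5 (14 GB) in disk 1; 18 GB remain.
Put f6 (19 GB) in disk 2; 52 GB remain.
Put f7 (56 GB) in disk 3; 72 GB remain.
Put f8 (46 GB) in disk 2; 6 GB remain.
Put f9 (124 GB) in disk 4; 4 GB remain.
Put f10 (31 GB) in disk 3; 41 GB remain.
Put f11 (67 GB) in disk 5; 61 GB remain.
Put f12 (29 GB) in disk 3; 12 GB remain.
Put f13 (67 GB) in disk 6; 61 GB remain.
Put f14 (31 GB) in disk 5; 30 GB remain.
Put f15 (83 GB) in disk 7; 45 GB remain.
Put f16 (25 GB) in disk 5; 5 GB remain.
Put f17 (83 GB) in disk 8; 45 GB remain.
Put f18 (81 GB) in disk 9; 47 GB remain.
Final disks: [30,21,45,14] [57,19,46] [56,31,29] [124] [67,31,25] [67] [83] [83] [81].

9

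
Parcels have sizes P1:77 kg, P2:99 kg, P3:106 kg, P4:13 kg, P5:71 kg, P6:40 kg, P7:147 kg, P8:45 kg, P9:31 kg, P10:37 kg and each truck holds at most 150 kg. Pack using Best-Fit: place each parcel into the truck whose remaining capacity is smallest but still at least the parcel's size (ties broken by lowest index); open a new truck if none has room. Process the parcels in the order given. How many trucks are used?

5

Put P1 (77 kg) in truck 1; 73 kg remain.
Put P2 (99 kg) in truck 2; 51 kg remain.
Put P3 (106 kg) in truck 3; 44 kg remain.
Put P4 (13 kg) in truck 3; 31 kg remain.
Put P5 (71 kg) in truck 1; 2 kg remain.
Put P6 (40 kg) in truck 2; 11 kg remain.
Put P7 (147 kg) in truck 4; 3 kg remain.
Put P8 (45 kg) in truck 5; 105 kg remain.
Put P9 (31 kg) in truck 3; 0 kg remain.
Put P10 (37 kg) in truck 5; 68 kg remain.
Final trucks: [77,71] [99,40] [106,13,31] [147] [45,37].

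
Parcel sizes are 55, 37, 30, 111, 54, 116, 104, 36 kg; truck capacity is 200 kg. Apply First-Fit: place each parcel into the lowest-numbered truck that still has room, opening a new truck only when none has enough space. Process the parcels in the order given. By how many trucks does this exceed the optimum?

First-Fit: [55,37,30,54] [111,36] [116] [104] → 4 trucks.
Total size 543 kg; any packing needs at least ⌈543/200⌉ = 3 trucks.
An optimal packing achieves that bound: [116,55] [111,54,30] [104,37,36] → 3 trucks.
Excess: 4 − 3 = 1.

1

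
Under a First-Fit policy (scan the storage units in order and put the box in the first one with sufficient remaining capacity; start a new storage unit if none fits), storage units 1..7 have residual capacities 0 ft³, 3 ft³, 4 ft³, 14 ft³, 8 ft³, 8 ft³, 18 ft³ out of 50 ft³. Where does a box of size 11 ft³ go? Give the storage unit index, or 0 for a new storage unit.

Storage units with room: storage unit 4 (14 ft³), storage unit 7 (18 ft³).
The first with room is storage unit 4.

4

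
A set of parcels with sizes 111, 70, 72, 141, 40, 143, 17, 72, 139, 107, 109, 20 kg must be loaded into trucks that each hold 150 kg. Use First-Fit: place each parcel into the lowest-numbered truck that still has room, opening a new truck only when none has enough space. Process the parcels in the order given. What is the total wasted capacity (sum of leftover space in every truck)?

159

111 kg → truck 1 (remaining 39 kg)
70 kg → truck 2 (remaining 80 kg)
72 kg → truck 2 (remaining 8 kg)
141 kg → truck 3 (remaining 9 kg)
40 kg → truck 4 (remaining 110 kg)
143 kg → truck 5 (remaining 7 kg)
17 kg → truck 1 (remaining 22 kg)
72 kg → truck 4 (remaining 38 kg)
139 kg → truck 6 (remaining 11 kg)
107 kg → truck 7 (remaining 43 kg)
109 kg → truck 8 (remaining 41 kg)
20 kg → truck 1 (remaining 2 kg)
8 trucks × 150 kg = 1200 kg; used 1041 kg; unused 159 kg.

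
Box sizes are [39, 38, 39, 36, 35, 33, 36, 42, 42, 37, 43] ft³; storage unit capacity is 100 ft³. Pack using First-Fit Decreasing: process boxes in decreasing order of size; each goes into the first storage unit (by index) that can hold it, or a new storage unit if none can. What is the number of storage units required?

Sorted descending: 43, 42, 42, 39, 39, 38, 37, 36, 36, 35, 33.
43 ft³ → storage unit 1 (remaining 57 ft³)
42 ft³ → storage unit 1 (remaining 15 ft³)
42 ft³ → storage unit 2 (remaining 58 ft³)
39 ft³ → storage unit 2 (remaining 19 ft³)
39 ft³ → storage unit 3 (remaining 61 ft³)
38 ft³ → storage unit 3 (remaining 23 ft³)
37 ft³ → storage unit 4 (remaining 63 ft³)
36 ft³ → storage unit 4 (remaining 27 ft³)
36 ft³ → storage unit 5 (remaining 64 ft³)
35 ft³ → storage unit 5 (remaining 29 ft³)
33 ft³ → storage unit 6 (remaining 67 ft³)
Final storage units: [43,42] [42,39] [39,38] [37,36] [36,35] [33].

6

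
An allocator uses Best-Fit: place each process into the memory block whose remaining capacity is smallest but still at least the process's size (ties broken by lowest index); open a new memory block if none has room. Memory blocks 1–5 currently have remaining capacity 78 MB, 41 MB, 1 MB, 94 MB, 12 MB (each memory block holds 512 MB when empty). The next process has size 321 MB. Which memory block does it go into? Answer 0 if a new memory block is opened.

0

No memory block has ≥ 321 MB free, so a new memory block is opened.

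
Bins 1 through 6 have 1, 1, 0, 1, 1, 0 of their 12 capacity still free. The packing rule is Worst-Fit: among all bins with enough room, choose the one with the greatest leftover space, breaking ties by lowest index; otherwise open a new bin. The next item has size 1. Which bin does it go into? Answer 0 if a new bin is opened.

1

Bins with room: bin 1 (1), bin 2 (1), bin 4 (1), bin 5 (1).
Most room is bin 1 with 1 free.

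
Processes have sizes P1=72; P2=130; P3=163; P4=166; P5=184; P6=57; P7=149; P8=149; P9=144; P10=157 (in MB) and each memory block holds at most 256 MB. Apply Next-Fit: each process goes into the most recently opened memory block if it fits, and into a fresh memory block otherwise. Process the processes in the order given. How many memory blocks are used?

P1 (72 MB) → memory block 1 (remaining 184 MB)
P2 (130 MB) → memory block 1 (remaining 54 MB)
P3 (163 MB) → memory block 2 (remaining 93 MB)
P4 (166 MB) → memory block 3 (remaining 90 MB)
P5 (184 MB) → memory block 4 (remaining 72 MB)
P6 (57 MB) → memory block 4 (remaining 15 MB)
P7 (149 MB) → memory block 5 (remaining 107 MB)
P8 (149 MB) → memory block 6 (remaining 107 MB)
P9 (144 MB) → memory block 7 (remaining 112 MB)
P10 (157 MB) → memory block 8 (remaining 99 MB)

8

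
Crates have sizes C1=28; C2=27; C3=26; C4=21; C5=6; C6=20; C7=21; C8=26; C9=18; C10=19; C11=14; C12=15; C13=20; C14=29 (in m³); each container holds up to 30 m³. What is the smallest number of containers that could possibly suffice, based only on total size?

Total size = 28 + 27 + 26 + 21 + 6 + 20 + 21 + 26 + 18 + 19 + 14 + 15 + 20 + 29 = 290 m³.
⌈290 / 30⌉ = 10.

10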